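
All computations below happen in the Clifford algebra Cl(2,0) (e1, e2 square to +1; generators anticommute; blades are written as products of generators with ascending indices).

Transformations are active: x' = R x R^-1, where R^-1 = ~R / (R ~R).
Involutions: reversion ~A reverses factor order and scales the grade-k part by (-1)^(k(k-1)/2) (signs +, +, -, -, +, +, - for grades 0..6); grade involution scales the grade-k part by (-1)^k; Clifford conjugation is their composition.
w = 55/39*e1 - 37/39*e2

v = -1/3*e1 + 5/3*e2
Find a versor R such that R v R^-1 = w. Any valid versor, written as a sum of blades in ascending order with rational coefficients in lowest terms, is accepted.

Take R = v + w = 14/13*e1 + 28/39*e2. Because q(v) = q(w) = 26/9, conjugation by R sends v exactly to w.
Answer: 14/13*e1 + 28/39*e2


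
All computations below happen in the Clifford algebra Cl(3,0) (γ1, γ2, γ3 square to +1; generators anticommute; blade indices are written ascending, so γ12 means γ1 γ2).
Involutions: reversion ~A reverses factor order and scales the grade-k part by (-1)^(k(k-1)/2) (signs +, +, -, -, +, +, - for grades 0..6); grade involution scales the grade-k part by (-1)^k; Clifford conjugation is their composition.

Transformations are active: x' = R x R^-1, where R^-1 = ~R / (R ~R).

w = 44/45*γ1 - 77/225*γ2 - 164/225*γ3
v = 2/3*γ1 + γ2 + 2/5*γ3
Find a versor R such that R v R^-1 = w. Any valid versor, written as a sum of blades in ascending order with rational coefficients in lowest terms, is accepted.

Construction: equal norms (both 361/225) license R = v + w = 74/45*γ1 + 148/225*γ2 - 74/225*γ3 — nothing changes along that direction, while (v - w)/2 changes sign, so v maps onto w.
Answer: 74/45*γ1 + 148/225*γ2 - 74/225*γ3


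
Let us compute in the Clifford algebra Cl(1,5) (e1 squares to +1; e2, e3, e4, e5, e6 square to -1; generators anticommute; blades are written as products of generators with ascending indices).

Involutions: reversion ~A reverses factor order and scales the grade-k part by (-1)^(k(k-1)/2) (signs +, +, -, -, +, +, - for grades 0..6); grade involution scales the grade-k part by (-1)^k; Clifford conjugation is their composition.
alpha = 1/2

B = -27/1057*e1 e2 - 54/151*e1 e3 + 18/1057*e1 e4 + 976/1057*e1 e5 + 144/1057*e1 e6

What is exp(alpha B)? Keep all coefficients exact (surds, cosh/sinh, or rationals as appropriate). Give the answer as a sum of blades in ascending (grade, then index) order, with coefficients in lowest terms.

B^2 term by term: the squares give (-27/1057)^2*(e1 e2)^2 + (-54/151)^2*(e1 e3)^2 + (18/1057)^2*(e1 e4)^2 + (976/1057)^2*(e1 e5)^2 + (144/1057)^2*(e1 e6)^2 = 729/1117249*(+1) + 2916/22801*(+1) + 324/1117249*(+1) + 952576/1117249*(+1) + 20736/1117249*(+1) = 1 (each basis 2-blade squares to minus the product of its generators' squares); cross terms between blades sharing an index anticommute and cancel. So B^2 = 1.
B^2 = 1 — since the square is positive, the closed form is hyperbolic: l = 1, alpha*l = 1/2, so exp(alpha B) = cosh(1/2) + (sinh(1/2)/1)*B = cosh(1/2) + (sinh(1/2))*B.
Answer: cosh(1/2) - 27*sinh(1/2)/1057*e1 e2 - 54*sinh(1/2)/151*e1 e3 + 18*sinh(1/2)/1057*e1 e4 + 976*sinh(1/2)/1057*e1 e5 + 144*sinh(1/2)/1057*e1 e6


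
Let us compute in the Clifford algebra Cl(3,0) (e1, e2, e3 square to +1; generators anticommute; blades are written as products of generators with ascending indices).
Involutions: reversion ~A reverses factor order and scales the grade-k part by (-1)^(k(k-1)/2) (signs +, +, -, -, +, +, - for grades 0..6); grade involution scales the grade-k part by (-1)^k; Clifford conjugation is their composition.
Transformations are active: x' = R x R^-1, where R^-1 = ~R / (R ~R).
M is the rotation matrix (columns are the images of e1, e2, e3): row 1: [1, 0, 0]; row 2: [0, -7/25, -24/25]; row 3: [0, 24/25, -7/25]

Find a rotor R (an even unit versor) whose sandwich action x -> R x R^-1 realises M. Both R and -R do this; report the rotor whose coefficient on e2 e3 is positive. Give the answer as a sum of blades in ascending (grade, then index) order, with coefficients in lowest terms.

Method: write R = a + b12*e1 e2 + b13*e1 e3 + b23*e2 e3 with a^2 + b12^2 + b13^2 + b23^2 = 1 (so R^-1 = ~R). Expanding the columns R e_j ~R gives tr M = 4a^2 - 1 and, from the antisymmetric part, M21 - M12 = -4a*b12, M13 - M31 = 4a*b13, M32 - M23 = -4a*b23.
Here tr M = 11/25, so a^2 = (1 + tr M)/4 = 9/25 and a = ±3/5. Taking a = 3/5: M21 - M12 = 0, M13 - M31 = 0, M32 - M23 = 48/25, giving b12 = 0, b13 = 0, b23 = -4/5, i.e. R = 3/5 - 4/5*e2 e3.
Its e2 e3 coefficient is negative, so report the other preimage -R.
Answer: -3/5 + 4/5*e2 e3. Uniqueness: Spin(3) -> SO(3) maps R and -R to the same rotation of trace 11/25; fixing the sign of the e2 e3 coefficient removes the ambiguity.


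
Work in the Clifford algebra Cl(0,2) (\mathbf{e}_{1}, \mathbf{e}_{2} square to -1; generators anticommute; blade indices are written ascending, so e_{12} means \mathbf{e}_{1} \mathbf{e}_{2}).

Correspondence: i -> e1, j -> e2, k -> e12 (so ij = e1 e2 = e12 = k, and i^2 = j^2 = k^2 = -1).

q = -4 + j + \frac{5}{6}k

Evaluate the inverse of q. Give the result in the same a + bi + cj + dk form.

In blades: q = -4 + e_{2} + \frac{5}{6} e_{12}.
With qbar = -4 - e_{2} - \frac{5}{6} e_{12} (scalar fixed, mapped units negated), q qbar = \frac{637}{36} (the sum of squared coefficients), so q^-1 = qbar / (\frac{637}{36}) = -\frac{144}{637} - \frac{36}{637} e_{2} - \frac{30}{637} e_{12}; translating back:
Answer: -\frac{144}{637} - \frac{36}{637}j - \frac{30}{637}k


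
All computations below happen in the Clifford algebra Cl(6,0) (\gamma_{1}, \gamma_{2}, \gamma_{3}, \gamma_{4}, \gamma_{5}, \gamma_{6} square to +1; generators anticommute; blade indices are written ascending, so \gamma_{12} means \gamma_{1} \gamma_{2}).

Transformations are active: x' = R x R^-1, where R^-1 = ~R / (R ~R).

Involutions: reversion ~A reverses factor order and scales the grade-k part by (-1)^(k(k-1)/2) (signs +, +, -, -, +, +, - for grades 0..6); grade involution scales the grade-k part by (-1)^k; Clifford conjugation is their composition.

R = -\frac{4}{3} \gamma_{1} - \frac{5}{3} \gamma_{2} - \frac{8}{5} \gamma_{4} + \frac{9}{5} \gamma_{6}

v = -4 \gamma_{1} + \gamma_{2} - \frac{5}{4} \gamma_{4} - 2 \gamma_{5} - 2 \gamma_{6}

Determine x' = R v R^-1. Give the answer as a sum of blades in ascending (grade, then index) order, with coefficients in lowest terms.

~R = -\frac{4}{3} \gamma_{1} - \frac{5}{3} \gamma_{2} - \frac{8}{5} \gamma_{4} + \frac{9}{5} \gamma_{6}, and R ~R = \frac{466}{45}, so R^-1 = ~R / (\frac{466}{45}).
R v = \frac{31}{15} - 8 \gamma_{12} - \frac{71}{15} \gamma_{14} + \frac{8}{3} \gamma_{15} + \frac{148}{15} \gamma_{16} + \frac{221}{60} \gamma_{24} + \frac{10}{3} \gamma_{25} + \frac{23}{15} \gamma_{26} + \frac{16}{5} \gamma_{45} + \frac{109}{20} \gamma_{46} + \frac{18}{5} \gamma_{56}
Answer: \frac{808}{233} \gamma_{1} - \frac{388}{233} \gamma_{2} + \frac{2849}{4660} \gamma_{4} + 2 \gamma_{5} + \frac{3167}{1165} \gamma_{6}


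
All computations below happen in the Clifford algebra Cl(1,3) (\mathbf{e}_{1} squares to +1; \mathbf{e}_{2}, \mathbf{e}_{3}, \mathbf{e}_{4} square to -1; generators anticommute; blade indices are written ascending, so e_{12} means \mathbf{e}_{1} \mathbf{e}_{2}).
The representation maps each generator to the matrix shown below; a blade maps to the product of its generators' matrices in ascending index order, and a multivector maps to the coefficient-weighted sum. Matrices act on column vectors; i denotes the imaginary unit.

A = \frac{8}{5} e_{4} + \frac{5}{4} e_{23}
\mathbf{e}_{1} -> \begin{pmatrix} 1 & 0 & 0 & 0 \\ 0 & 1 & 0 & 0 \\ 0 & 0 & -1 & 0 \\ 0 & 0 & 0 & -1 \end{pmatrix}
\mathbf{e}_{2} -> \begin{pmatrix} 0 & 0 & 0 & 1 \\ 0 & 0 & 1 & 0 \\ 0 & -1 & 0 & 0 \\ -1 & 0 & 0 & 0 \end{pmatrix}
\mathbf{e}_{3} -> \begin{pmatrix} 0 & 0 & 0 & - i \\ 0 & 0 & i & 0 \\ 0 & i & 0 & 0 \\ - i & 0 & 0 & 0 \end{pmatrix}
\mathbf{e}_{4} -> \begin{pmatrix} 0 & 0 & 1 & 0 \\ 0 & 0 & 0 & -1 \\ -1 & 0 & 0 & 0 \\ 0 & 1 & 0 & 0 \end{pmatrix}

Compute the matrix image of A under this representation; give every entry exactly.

Bivector images (products of the table entries): rho(e_{23}) = rho(\mathbf{e}_{2})rho(\mathbf{e}_{3}) = \begin{pmatrix} - i & 0 & 0 & 0 \\ 0 & i & 0 & 0 \\ 0 & 0 & - i & 0 \\ 0 & 0 & 0 & i \end{pmatrix}.
M = (\frac{8}{5})*rho(e_{4}) + (\frac{5}{4})*rho(e_{23}), summed entrywise:
Answer: \begin{pmatrix} - \frac{5 i}{4} & 0 & \frac{8}{5} & 0 \\ 0 & \frac{5 i}{4} & 0 & - \frac{8}{5} \\ - \frac{8}{5} & 0 & - \frac{5 i}{4} & 0 \\ 0 & \frac{8}{5} & 0 & \frac{5 i}{4} \end{pmatrix}


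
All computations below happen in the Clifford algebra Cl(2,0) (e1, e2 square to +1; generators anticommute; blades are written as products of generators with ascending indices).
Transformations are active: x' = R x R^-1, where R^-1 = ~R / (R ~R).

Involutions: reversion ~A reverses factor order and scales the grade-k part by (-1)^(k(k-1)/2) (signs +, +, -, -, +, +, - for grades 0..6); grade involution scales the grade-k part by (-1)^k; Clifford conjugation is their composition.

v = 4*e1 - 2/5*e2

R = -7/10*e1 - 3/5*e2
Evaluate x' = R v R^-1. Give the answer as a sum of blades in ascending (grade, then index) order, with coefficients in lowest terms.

~R = -7/10*e1 - 3/5*e2, and R ~R = 17/20, so R^-1 = ~R / (17/20).
R v = -64/25 + 67/25*e1 e2
Answer: 92/425*e1 + 1706/425*e2


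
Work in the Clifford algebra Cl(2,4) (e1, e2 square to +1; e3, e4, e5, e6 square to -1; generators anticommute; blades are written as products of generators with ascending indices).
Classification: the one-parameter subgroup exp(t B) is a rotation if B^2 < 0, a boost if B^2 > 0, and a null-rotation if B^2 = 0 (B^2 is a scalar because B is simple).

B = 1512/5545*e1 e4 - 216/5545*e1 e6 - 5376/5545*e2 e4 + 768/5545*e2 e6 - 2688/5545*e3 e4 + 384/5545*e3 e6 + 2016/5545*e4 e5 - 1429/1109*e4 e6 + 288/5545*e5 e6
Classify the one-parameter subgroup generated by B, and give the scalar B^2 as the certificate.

B^2 term by term: the squares give (1512/5545)^2*(e1 e4)^2 + (-216/5545)^2*(e1 e6)^2 + (-5376/5545)^2*(e2 e4)^2 + (768/5545)^2*(e2 e6)^2 + (-2688/5545)^2*(e3 e4)^2 + (384/5545)^2*(e3 e6)^2 + (2016/5545)^2*(e4 e5)^2 + (-1429/1109)^2*(e4 e6)^2 + (288/5545)^2*(e5 e6)^2 = 2286144/30747025*(+1) + 46656/30747025*(+1) + 28901376/30747025*(+1) + 589824/30747025*(+1) + 7225344/30747025*(-1) + 147456/30747025*(-1) + 4064256/30747025*(-1) + 2042041/1229881*(-1) + 82944/30747025*(-1) = -1 (each basis 2-blade squares to minus the product of its generators' squares); cross terms between blades sharing an index anticommute and cancel; the commuting (index-disjoint) pairs give grade-4 terms 2*c*c'*(blade product), which cancel blade by blade — e1 e2 e4 e6: -2322432/30747025 + 2322432/30747025 = 0; e1 e3 e4 e6: -1161216/30747025 + 1161216/30747025 = 0; e1 e4 e5 e6: 870912/30747025 - 870912/30747025 = 0; e2 e3 e4 e6: 4128768/30747025 - 4128768/30747025 = 0; e2 e4 e5 e6: -3096576/30747025 + 3096576/30747025 = 0; e3 e4 e5 e6: -1548288/30747025 + 1548288/30747025 = 0 — confirming B is simple. So B^2 = -1.
Answer: rotation, certificate B^2 = -1. Certificate logic: -1 is a conjugation-invariant scalar, so its sign fixes rotation versus boost versus null-rotation outright.


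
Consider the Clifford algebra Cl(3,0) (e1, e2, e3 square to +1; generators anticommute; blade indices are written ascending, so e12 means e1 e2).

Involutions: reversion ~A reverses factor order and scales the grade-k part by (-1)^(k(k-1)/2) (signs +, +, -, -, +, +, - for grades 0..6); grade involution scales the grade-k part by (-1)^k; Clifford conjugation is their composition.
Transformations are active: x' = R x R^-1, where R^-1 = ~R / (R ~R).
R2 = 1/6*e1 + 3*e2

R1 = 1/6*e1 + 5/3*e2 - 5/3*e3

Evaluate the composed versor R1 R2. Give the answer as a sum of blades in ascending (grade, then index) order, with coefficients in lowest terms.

Distribute over the terms of R2 (each basis-blade product reordered to ascending indices, repeated generators contracted through their squares):
R1 (1/6*e1) = 1/36 - 5/18*e12 + 5/18*e13
R1 (3*e2) = 5 + 1/2*e12 + 5*e23
Summing the partial products and collecting blades:
Answer: 181/36 + 2/9*e12 + 5/18*e13 + 5*e23


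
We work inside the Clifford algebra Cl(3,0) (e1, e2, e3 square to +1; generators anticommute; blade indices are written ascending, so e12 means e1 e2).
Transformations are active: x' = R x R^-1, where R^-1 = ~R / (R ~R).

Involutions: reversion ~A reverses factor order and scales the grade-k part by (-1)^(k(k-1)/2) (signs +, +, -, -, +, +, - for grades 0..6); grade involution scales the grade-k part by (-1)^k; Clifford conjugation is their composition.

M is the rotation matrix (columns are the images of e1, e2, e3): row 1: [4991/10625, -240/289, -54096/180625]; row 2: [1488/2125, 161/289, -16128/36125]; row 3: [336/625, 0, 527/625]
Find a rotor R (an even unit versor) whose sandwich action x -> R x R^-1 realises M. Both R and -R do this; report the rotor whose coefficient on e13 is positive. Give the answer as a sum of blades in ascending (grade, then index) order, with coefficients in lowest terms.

Method: write R = a + b12*e12 + b13*e13 + b23*e23 with a^2 + b12^2 + b13^2 + b23^2 = 1 (so R^-1 = ~R). Expanding the columns R e_j ~R gives tr M = 4a^2 - 1 and, from the antisymmetric part, M21 - M12 = -4a*b12, M13 - M31 = 4a*b13, M32 - M23 = -4a*b23.
Here tr M = 13511/7225, so a^2 = (1 + tr M)/4 = 5184/7225 and a = ±72/85. Taking a = 72/85: M21 - M12 = 55296/36125, M13 - M31 = -6048/7225, M32 - M23 = 16128/36125, giving b12 = -192/425, b13 = -21/85, b23 = -56/425, i.e. R = 72/85 - 192/425*e12 - 21/85*e13 - 56/425*e23.
Its e13 coefficient is negative, so report the other preimage -R.
Answer: -72/85 + 192/425*e12 + 21/85*e13 + 56/425*e23. Recall the cover is two-to-one: with M of trace 13511/7225, both preimages act alike, and the stated e13 sign chooses the sheet.


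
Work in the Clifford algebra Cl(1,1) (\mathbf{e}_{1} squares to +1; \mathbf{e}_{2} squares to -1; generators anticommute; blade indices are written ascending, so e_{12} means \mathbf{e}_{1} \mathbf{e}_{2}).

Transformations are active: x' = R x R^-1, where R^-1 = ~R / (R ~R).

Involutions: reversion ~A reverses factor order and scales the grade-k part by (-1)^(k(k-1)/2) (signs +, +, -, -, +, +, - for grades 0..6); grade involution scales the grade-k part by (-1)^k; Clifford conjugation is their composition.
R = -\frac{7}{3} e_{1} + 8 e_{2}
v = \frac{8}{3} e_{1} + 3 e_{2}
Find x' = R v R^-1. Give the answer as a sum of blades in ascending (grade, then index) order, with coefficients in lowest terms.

~R = -\frac{7}{3} e_{1} + 8 e_{2}, and R ~R = -\frac{527}{9}, so R^-1 = ~R / (-\frac{527}{9}).
R v = -\frac{272}{9} - \frac{85}{3} e_{12}
Answer: -\frac{472}{93} e_{1} + \frac{163}{31} e_{2}


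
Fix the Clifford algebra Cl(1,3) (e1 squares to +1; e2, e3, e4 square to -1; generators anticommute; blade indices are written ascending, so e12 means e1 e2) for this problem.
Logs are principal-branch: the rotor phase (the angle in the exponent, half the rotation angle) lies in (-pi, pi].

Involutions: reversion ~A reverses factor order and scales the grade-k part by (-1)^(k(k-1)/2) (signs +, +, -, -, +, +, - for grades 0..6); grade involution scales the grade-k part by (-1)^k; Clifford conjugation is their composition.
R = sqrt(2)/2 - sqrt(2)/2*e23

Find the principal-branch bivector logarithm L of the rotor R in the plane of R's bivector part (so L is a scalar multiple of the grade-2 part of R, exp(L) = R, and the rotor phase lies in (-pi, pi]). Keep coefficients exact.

The scalar part of R is sqrt(2)/2, which fixes the principal-branch rotor phase; the unit plane is then the bivector part divided by the sine of that phase, and L is that plane scaled by the phase.
Concretely: cos(phase) = sqrt(2)/2 gives phase = ±pi/4, and since phase/sin(phase) is even the sign is immaterial: L = (phase/sin(phase)) * <R>_2 = (sqrt(2)*pi/4) * <R>_2.
Answer: -pi/4*e23


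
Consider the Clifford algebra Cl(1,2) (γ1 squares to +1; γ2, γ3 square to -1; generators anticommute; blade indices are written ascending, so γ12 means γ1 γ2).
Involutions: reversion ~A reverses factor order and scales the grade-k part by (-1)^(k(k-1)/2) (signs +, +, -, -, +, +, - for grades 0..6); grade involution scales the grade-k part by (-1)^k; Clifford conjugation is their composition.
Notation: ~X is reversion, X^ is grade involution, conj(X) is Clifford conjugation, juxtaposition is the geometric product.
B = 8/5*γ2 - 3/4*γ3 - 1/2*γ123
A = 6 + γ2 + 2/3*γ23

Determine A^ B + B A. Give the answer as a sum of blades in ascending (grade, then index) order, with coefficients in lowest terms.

first term: 8/5 + 1/3*γ1 + 101/10*γ2 - 103/30*γ3 + 1/2*γ13 + 3/4*γ23 - 3*γ123
second term: -8/5 + 1/3*γ1 + 91/10*γ2 - 167/30*γ3 - 1/2*γ13 + 3/4*γ23 - 3*γ123
Answer: 2/3*γ1 + 96/5*γ2 - 9*γ3 + 3/2*γ23 - 6*γ123


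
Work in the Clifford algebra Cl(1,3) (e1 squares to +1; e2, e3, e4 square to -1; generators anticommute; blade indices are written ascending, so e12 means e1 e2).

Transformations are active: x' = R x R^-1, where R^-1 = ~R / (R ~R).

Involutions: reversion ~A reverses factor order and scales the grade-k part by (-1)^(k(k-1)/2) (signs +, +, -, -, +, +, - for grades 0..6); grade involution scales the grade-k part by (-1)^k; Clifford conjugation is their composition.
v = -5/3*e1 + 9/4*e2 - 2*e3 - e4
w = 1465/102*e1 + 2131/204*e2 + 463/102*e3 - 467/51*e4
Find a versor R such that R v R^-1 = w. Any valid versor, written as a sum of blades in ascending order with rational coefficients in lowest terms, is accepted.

The midline construction: v and w both square to -1049/144, so reflecting in their sum 1295/102*e1 + 1295/102*e2 + 259/102*e3 - 518/51*e4 exchanges them.
Answer: 1295/102*e1 + 1295/102*e2 + 259/102*e3 - 518/51*e4


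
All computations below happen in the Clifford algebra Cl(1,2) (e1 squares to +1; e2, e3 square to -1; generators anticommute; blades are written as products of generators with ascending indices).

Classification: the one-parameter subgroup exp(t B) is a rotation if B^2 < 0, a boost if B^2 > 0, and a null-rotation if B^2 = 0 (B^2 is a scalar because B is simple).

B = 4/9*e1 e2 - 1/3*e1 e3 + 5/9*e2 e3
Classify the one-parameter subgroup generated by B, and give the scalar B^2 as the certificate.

B^2 term by term: the squares give (4/9)^2*(e1 e2)^2 + (-1/3)^2*(e1 e3)^2 + (5/9)^2*(e2 e3)^2 = 16/81*(+1) + 1/9*(+1) + 25/81*(-1) = 0 (each basis 2-blade squares to minus the product of its generators' squares); cross terms between blades sharing an index anticommute and cancel. So B^2 = 0.
Answer: null-rotation, certificate B^2 = 0. Why this suffices: the scalar 0 survives any versor conjugation, so its sign alone determines the class however B is presented.


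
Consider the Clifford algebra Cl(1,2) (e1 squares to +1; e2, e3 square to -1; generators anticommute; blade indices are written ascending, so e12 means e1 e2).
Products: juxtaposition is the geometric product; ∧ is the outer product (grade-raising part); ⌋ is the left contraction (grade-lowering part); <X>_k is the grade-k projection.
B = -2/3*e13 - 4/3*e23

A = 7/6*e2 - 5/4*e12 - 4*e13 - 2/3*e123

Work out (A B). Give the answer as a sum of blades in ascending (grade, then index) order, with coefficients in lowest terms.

step 1: 8/3 - 8/9*e1 - 4/9*e2 + 14/9*e3 + 16/3*e12 - 5/3*e13 - 5/6*e23 + 7/9*e123
Answer: 8/3 - 8/9*e1 - 4/9*e2 + 14/9*e3 + 16/3*e12 - 5/3*e13 - 5/6*e23 + 7/9*e123


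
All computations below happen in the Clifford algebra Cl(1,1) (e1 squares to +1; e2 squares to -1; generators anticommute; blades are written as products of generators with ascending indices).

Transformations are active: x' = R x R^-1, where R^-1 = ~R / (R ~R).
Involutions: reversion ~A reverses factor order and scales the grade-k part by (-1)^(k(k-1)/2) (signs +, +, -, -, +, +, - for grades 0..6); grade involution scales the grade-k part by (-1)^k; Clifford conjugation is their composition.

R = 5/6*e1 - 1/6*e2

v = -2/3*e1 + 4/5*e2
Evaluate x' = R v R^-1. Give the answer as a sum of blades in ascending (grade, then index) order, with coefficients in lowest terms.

~R = 5/6*e1 - 1/6*e2, and R ~R = 2/3, so R^-1 = ~R / (2/3).
R v = -19/45 + 5/9*e1 e2
Answer: -7/18*e1 - 53/90*e2


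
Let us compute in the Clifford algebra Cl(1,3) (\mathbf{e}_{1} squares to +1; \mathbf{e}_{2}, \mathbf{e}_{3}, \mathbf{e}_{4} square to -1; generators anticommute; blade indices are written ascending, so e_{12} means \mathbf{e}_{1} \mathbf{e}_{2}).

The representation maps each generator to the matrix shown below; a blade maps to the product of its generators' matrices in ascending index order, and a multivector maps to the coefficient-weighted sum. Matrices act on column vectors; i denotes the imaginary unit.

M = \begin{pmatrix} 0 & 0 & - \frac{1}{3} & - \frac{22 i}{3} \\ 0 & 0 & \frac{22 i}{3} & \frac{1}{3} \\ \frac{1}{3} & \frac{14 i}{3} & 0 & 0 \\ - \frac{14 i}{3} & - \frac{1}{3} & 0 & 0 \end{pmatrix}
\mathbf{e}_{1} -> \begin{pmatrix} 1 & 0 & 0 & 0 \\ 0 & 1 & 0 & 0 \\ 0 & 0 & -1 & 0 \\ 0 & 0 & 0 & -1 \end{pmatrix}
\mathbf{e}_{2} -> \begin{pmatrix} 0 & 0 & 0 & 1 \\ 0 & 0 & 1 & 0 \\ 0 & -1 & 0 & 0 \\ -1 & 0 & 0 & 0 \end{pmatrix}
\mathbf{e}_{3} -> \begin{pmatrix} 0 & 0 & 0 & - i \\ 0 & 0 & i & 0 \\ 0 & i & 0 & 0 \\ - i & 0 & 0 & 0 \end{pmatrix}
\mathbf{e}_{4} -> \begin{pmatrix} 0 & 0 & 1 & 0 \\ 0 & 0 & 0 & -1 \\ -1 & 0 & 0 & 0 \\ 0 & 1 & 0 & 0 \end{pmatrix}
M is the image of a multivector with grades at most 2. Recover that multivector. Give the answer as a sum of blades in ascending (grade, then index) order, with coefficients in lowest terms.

Method: the blade images are trace-orthogonal — tr(rho(e_A) rho(e_B)^-1) = 4 if A = B and 0 otherwise — and rho(e_A)^-1 = (e_A)^2 * rho(e_A) with (e_A)^2 = +1 or -1, so the coefficient of e_A in the preimage is (e_A)^2 * tr(M rho(e_A))/4.
Nonzero projections over blades of grade <= 2: e_{3}: (e_{3})^2 = -1, tr(M rho(e_{3})) = -24, coefficient 6; e_{4}: (e_{4})^2 = -1, tr(M rho(e_{4})) = \frac{4}{3}, coefficient -\frac{1}{3}; e_{13}: (e_{13})^2 = +1, tr(M rho(e_{13})) = \frac{16}{3}, coefficient \frac{4}{3}. Every other blade of grade <= 2 projects to 0.
Answer: 6 e_{3} - \frac{1}{3} e_{4} + \frac{4}{3} e_{13}


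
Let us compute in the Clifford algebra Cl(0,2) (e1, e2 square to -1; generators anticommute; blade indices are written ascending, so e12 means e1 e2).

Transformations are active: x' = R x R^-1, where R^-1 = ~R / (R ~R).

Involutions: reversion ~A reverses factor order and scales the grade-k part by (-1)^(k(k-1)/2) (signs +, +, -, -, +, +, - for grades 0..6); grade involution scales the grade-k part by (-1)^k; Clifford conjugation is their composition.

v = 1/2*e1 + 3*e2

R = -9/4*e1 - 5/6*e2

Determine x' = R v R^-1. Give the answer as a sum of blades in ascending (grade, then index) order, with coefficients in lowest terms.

~R = -9/4*e1 - 5/6*e2, and R ~R = -829/144, so R^-1 = ~R / (-829/144).
R v = 29/8 - 19/3*e12
Answer: 3869/1658*e1 - 1617/829*e2


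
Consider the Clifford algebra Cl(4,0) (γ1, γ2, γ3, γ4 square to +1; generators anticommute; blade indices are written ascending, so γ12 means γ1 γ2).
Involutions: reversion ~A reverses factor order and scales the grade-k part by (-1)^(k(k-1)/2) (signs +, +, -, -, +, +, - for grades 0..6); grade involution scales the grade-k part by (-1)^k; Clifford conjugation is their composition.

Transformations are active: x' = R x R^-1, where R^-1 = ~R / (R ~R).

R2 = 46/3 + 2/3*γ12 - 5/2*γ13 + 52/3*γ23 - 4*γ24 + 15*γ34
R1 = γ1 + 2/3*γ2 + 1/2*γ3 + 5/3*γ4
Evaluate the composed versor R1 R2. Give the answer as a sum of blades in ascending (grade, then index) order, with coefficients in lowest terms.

Distribute over the terms of R1 (each basis-blade product reordered to ascending indices, repeated generators contracted through their squares):
(γ1) R2 = 46/3*γ1 + 2/3*γ2 - 5/2*γ3 + 52/3*γ123 - 4*γ124 + 15*γ134
(2/3*γ2) R2 = -4/9*γ1 + 92/9*γ2 + 104/9*γ3 - 8/3*γ4 + 5/3*γ123 + 10*γ234
(1/2*γ3) R2 = 5/4*γ1 - 26/3*γ2 + 23/3*γ3 + 15/2*γ4 + 1/3*γ123 + 2*γ234
(5/3*γ4) R2 = 20/3*γ2 - 25*γ3 + 230/9*γ4 + 10/9*γ124 - 25/6*γ134 + 260/9*γ234
Summing the partial products and collecting blades:
Answer: 581/36*γ1 + 80/9*γ2 - 149/18*γ3 + 547/18*γ4 + 58/3*γ123 - 26/9*γ124 + 65/6*γ134 + 368/9*γ234


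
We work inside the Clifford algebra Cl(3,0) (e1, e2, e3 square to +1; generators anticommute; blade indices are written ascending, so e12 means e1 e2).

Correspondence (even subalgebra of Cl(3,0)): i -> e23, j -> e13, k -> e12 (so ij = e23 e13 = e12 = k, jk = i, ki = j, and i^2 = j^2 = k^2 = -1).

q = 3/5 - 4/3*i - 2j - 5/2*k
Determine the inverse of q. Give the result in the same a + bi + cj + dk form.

In blades: q = 3/5 - 5/2*e12 - 2*e13 - 4/3*e23.
With qbar = 3/5 + 5/2*e12 + 2*e13 + 4/3*e23 (scalar fixed, mapped units negated), q qbar = 11149/900 (the sum of squared coefficients), so q^-1 = qbar / (11149/900) = 540/11149 + 2250/11149*e12 + 1800/11149*e13 + 1200/11149*e23; translating back:
Answer: 540/11149 + 1200/11149*i + 1800/11149*j + 2250/11149*k


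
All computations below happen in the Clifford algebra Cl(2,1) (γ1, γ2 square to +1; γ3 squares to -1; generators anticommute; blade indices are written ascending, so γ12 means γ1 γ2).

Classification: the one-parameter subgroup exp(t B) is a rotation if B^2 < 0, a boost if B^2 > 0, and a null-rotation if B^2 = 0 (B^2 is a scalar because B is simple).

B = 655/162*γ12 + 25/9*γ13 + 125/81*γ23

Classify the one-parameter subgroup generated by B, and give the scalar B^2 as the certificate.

B^2 term by term: the squares give (655/162)^2*(γ12)^2 + (25/9)^2*(γ13)^2 + (125/81)^2*(γ23)^2 = 429025/26244*(-1) + 625/81*(+1) + 15625/6561*(+1) = -25/4 (each basis 2-blade squares to minus the product of its generators' squares); cross terms between blades sharing an index anticommute and cancel. So B^2 = -25/4.
Answer: rotation, certificate B^2 = -25/4. The invariant at work: B^2 = -25/4 is unchanged by conjugation, hence its sign classifies the subgroup whatever basis B is written in.


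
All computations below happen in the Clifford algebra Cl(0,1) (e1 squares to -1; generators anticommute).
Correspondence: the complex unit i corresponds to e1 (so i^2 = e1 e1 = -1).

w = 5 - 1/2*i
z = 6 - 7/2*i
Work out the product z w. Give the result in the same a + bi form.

In blades: z = 6 - 7/2*e1, w = 5 - 1/2*e1.
Distribute z over w term by term (generator squares from the signature, products reordered to ascending indices): (6)*w = 30 - 3*e1; (-7/2*e1)*w = -7/4 - 35/2*e1.
Sum: 113/4 - 41/2*e1; translating back through the correspondence:
Answer: 113/4 - 41/2*i


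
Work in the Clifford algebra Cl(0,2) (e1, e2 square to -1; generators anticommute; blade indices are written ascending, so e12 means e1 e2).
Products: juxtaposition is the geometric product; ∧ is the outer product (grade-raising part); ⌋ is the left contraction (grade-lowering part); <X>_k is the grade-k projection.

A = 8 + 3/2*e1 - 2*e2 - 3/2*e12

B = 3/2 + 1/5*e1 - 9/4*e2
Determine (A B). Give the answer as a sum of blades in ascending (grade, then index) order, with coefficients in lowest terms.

step 1: 36/5 + 19/40*e1 - 213/10*e2 - 209/40*e12
Answer: 36/5 + 19/40*e1 - 213/10*e2 - 209/40*e12


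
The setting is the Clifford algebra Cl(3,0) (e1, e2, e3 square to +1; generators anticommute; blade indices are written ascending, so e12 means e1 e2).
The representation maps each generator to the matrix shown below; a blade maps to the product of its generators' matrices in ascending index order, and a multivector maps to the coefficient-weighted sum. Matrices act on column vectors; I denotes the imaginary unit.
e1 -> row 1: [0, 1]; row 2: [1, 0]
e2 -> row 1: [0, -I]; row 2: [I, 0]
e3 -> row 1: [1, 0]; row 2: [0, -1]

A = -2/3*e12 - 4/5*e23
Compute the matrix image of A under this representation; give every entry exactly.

Bivector images (products of the table entries): rho(e12) = rho(e1)rho(e2) = row 1: [I, 0]; row 2: [0, -I]; rho(e23) = rho(e2)rho(e3) = row 1: [0, I]; row 2: [I, 0].
M = (-2/3)*rho(e12) + (-4/5)*rho(e23), summed entrywise:
Answer: row 1: [-2*I/3, -4*I/5]; row 2: [-4*I/5, 2*I/3]


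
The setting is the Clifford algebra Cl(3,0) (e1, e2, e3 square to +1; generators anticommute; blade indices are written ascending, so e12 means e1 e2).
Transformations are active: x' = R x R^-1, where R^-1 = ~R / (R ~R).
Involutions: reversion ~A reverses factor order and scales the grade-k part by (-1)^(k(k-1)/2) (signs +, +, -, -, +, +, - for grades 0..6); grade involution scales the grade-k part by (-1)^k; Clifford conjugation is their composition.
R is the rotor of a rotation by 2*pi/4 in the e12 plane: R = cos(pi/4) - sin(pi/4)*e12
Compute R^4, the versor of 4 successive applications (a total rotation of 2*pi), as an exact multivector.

The rotor phase is half the rotation angle and phases add under composition, so 4 steps in the e12 plane accumulate phase 4*(pi/4) = pi: R^4 = cos(pi) - sin(pi)*e12.
cos(pi) = -1 and sin(pi) = 0, so R^4 = -1. The total rotation 2*pi is 1 full turn, so every vector returns to itself, yet the rotor is -1, on the OTHER sheet of the double cover (an odd number of 2*pi turns).
Answer: -1


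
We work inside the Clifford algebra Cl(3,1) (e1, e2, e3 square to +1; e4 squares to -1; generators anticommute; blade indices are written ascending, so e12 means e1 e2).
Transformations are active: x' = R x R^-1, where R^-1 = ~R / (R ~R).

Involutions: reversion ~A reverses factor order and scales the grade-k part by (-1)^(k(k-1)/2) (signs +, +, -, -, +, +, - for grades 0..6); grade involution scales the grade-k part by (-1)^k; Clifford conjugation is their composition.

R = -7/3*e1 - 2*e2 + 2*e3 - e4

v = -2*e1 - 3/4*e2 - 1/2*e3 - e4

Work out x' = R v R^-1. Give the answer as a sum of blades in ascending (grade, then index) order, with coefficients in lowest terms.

~R = -7/3*e1 - 2*e2 + 2*e3 - e4, and R ~R = 112/9, so R^-1 = ~R / (112/9).
R v = 25/6 - 9/4*e12 + 31/6*e13 + 1/3*e14 + 5/2*e23 + 5/4*e24 - 5/2*e34
Answer: 7/16*e1 - 33/56*e2 + 103/56*e3 + 37/112*e4


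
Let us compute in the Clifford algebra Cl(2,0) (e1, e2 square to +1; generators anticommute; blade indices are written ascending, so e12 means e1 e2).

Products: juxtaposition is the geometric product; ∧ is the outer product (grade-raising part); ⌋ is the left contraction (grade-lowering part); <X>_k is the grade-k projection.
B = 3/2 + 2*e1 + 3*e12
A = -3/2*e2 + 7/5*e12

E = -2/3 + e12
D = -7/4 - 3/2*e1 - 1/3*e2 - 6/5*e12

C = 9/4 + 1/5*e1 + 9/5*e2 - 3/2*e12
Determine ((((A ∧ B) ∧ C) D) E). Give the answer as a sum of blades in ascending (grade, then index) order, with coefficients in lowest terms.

step 1: -9/4*e2 + 51/10*e12
step 2: -81/16*e2 + 477/40*e12
step 3: 6399/400 - 201/20*e1 + 8559/320*e2 - 2277/80*e12
step 4: 7119/400 - 1283/64*e1 - 4461/160*e2 + 13989/400*e12
Answer: 7119/400 - 1283/64*e1 - 4461/160*e2 + 13989/400*e12


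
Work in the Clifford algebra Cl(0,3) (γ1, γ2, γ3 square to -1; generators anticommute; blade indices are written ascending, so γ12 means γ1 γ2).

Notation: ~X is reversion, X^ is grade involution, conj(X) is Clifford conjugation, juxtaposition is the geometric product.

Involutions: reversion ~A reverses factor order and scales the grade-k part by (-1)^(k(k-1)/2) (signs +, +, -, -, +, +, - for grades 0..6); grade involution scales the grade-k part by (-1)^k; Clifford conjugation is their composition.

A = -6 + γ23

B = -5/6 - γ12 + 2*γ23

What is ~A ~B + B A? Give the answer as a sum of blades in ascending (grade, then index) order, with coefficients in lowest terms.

first term: 3 - 6*γ12 - γ13 + 77/6*γ23
second term: 3 + 6*γ12 + γ13 - 77/6*γ23
Answer: 6


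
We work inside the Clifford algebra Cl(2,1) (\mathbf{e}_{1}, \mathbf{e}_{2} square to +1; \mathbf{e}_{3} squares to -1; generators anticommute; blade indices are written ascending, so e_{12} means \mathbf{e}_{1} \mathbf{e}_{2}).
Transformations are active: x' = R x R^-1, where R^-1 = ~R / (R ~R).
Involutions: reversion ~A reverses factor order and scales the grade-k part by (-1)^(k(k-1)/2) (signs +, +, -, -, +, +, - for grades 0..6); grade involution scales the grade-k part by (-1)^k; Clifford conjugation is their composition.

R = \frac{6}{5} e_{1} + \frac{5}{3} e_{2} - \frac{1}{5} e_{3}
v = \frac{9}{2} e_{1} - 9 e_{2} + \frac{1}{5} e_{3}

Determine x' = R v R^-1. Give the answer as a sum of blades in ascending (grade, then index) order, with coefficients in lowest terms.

~R = \frac{6}{5} e_{1} + \frac{5}{3} e_{2} - \frac{1}{5} e_{3}, and R ~R = \frac{188}{45}, so R^-1 = ~R / (\frac{188}{45}).
R v = -\frac{239}{25} - \frac{183}{10} e_{12} + \frac{57}{50} e_{13} - \frac{22}{15} e_{23}
Answer: -\frac{23481}{2350} e_{1} + \frac{129}{94} e_{2} + \frac{1681}{2350} e_{3}


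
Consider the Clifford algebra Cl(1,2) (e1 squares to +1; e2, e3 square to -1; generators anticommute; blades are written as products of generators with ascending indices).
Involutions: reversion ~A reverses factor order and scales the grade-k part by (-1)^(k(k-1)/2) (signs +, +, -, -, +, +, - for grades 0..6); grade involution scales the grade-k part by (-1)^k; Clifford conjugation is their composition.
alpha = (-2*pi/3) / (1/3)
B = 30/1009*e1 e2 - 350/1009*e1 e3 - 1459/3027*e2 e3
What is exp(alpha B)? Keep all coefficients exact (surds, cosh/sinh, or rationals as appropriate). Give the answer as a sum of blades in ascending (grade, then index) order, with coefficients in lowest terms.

B^2 term by term: the squares give (30/1009)^2*(e1 e2)^2 + (-350/1009)^2*(e1 e3)^2 + (-1459/3027)^2*(e2 e3)^2 = 900/1018081*(+1) + 122500/1018081*(+1) + 2128681/9162729*(-1) = -1/9 (each basis 2-blade squares to minus the product of its generators' squares); cross terms between blades sharing an index anticommute and cancel. So B^2 = -1/9.
B^2 = -1/9 — a negative square means the series sums to a rotation: l = 1/3, alpha*l = -2*pi/3, so exp(alpha B) = cos(-2*pi/3) + (sin(-2*pi/3)/(1/3))*B = -1/2 + (-3*sqrt(3)/2)*B.
Answer: -1/2 - 45*sqrt(3)/1009*e1 e2 + 525*sqrt(3)/1009*e1 e3 + 1459*sqrt(3)/2018*e2 e3


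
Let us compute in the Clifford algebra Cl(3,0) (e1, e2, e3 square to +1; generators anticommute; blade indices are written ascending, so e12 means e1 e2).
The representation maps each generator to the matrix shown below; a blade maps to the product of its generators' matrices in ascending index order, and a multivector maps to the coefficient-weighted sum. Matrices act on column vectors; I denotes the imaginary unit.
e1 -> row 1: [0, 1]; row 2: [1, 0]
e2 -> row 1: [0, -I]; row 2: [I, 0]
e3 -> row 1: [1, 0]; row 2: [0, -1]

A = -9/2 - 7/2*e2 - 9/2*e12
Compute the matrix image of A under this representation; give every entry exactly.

Bivector images (products of the table entries): rho(e12) = rho(e1)rho(e2) = row 1: [I, 0]; row 2: [0, -I].
M = (-9/2)*1 + (-7/2)*rho(e2) + (-9/2)*rho(e12), summed entrywise (1 is the identity matrix):
Answer: row 1: [-9/2 - 9*I/2, 7*I/2]; row 2: [-7*I/2, -9/2 + 9*I/2]


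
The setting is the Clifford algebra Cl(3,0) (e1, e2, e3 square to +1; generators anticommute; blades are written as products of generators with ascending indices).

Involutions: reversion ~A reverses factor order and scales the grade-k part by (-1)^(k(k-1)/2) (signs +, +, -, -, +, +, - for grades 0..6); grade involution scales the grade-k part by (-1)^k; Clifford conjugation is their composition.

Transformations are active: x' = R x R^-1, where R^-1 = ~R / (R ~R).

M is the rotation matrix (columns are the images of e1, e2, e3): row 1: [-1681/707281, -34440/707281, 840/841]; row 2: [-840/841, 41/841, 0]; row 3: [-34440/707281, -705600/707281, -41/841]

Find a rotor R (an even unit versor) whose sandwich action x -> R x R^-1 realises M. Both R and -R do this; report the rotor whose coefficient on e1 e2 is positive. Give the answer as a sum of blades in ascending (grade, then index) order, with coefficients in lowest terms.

Method: write R = a + b12*e1 e2 + b13*e1 e3 + b23*e2 e3 with a^2 + b12^2 + b13^2 + b23^2 = 1 (so R^-1 = ~R). Expanding the columns R e_j ~R gives tr M = 4a^2 - 1 and, from the antisymmetric part, M21 - M12 = -4a*b12, M13 - M31 = 4a*b13, M32 - M23 = -4a*b23.
Here tr M = -1681/707281, so a^2 = (1 + tr M)/4 = 176400/707281 and a = ±420/841. Taking a = 420/841: M21 - M12 = -672000/707281, M13 - M31 = 740880/707281, M32 - M23 = -705600/707281, giving b12 = 400/841, b13 = 441/841, b23 = 420/841, i.e. R = 420/841 + 400/841*e1 e2 + 441/841*e1 e3 + 420/841*e2 e3.
Its e1 e2 coefficient is already positive.
Answer: 420/841 + 400/841*e1 e2 + 441/841*e1 e3 + 420/841*e2 e3. Uniqueness: Spin(3) -> SO(3) maps R and -R to the same rotation of trace -1681/707281; fixing the sign of the e1 e2 coefficient removes the ambiguity.


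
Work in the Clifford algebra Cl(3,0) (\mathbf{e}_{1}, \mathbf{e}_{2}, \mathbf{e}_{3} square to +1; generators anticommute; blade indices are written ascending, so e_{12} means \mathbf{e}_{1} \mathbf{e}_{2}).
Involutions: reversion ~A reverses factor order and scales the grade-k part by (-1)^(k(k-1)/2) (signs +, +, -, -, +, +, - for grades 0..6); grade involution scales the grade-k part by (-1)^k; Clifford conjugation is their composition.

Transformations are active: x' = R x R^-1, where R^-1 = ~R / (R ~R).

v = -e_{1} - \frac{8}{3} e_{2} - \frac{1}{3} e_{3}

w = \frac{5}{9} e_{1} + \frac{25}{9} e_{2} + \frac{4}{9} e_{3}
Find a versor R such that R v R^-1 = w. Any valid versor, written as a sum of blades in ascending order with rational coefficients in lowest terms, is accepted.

Sketch: the shared square \frac{74}{9} makes R = v + w = -\frac{4}{9} e_{1} + \frac{1}{9} e_{2} + \frac{1}{9} e_{3} the natural versor; its sandwich fixes that direction, negates (v - w)/2, and sends v to w.
Answer: -\frac{4}{9} e_{1} + \frac{1}{9} e_{2} + \frac{1}{9} e_{3}


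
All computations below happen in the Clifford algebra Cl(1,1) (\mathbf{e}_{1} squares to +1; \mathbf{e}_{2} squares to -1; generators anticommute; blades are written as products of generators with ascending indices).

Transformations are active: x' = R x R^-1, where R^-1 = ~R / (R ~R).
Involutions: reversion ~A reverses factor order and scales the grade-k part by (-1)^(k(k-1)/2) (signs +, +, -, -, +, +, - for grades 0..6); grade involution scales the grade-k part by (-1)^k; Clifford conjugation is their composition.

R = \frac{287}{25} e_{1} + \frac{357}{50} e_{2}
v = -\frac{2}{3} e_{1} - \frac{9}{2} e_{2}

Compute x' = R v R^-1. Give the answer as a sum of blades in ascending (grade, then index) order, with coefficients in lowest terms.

~R = \frac{287}{25} e_{1} + \frac{357}{50} e_{2}, and R ~R = \frac{202027}{2500}, so R^-1 = ~R / (\frac{202027}{2500}).
R v = \frac{7343}{300} - \frac{469}{10} e_{1} e_{2}
Answer: \frac{94264}{12369} e_{1} + \frac{72773}{8246} e_{2}


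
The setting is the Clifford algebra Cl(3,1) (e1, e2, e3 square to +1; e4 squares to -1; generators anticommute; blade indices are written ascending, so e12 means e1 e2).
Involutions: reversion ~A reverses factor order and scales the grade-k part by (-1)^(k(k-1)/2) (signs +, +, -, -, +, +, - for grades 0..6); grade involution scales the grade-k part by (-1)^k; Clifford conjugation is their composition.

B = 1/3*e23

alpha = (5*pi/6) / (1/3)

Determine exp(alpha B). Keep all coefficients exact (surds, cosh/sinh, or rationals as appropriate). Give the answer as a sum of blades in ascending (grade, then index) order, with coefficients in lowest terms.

B^2 = (1/3)^2*(e23)^2 = 1/9*(-1) = -1/9 (a basis 2-blade squares to minus the product of its generators' squares).
B^2 = -1/9 — B^2 < 0, so the exponential closes trigonometrically: l = 1/3, alpha*l = 5*pi/6, so exp(alpha B) = cos(5*pi/6) + (sin(5*pi/6)/(1/3))*B = -sqrt(3)/2 + (3/2)*B.
Answer: -sqrt(3)/2 + 1/2*e23


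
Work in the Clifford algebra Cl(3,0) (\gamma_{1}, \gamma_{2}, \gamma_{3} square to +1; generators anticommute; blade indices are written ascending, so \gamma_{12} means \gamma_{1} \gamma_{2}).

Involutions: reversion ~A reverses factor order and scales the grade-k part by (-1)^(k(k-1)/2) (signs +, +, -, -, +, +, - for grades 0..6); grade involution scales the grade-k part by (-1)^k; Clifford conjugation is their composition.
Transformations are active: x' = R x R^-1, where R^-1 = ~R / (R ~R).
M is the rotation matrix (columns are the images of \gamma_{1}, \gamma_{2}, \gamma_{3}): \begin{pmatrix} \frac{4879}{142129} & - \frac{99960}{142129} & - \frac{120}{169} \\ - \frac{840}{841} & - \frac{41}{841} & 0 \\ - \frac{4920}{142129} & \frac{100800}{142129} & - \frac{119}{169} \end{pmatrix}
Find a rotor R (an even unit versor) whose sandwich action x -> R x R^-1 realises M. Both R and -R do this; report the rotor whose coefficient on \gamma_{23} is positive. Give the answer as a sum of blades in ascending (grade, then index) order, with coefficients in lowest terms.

Method: write R = a + b12*\gamma_{12} + b13*\gamma_{13} + b23*\gamma_{23} with a^2 + b12^2 + b13^2 + b23^2 = 1 (so R^-1 = ~R). Expanding the columns R e_j ~R gives tr M = 4a^2 - 1 and, from the antisymmetric part, M21 - M12 = -4a*b12, M13 - M31 = 4a*b13, M32 - M23 = -4a*b23.
Here tr M = -\frac{102129}{142129}, so a^2 = (1 + tr M)/4 = \frac{10000}{142129} and a = ±\frac{100}{377}. Taking a = \frac{100}{377}: M21 - M12 = -\frac{42000}{142129}, M13 - M31 = -\frac{96000}{142129}, M32 - M23 = \frac{100800}{142129}, giving b12 = \frac{105}{377}, b13 = -\frac{240}{377}, b23 = -\frac{252}{377}, i.e. R = \frac{100}{377} + \frac{105}{377} \gamma_{12} - \frac{240}{377} \gamma_{13} - \frac{252}{377} \gamma_{23}.
Its \gamma_{23} coefficient is negative, so report the other preimage -R.
Answer: -\frac{100}{377} - \frac{105}{377} \gamma_{12} + \frac{240}{377} \gamma_{13} + \frac{252}{377} \gamma_{23}. Why the constraint matters: R and -R act identically through the sandwich — M has trace -\frac{102129}{142129} either way — so only the sign condition on \gamma_{23} picks one of the two preimages.
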